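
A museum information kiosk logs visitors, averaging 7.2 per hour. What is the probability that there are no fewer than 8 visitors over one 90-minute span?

0.8434

Over the interval, μ = 7.2 × 1.5 = 10.8 (a 90-minute span = 1.5 hours).
P(N ≥ 8) = 1 − P(N ≤ 7) = 1 − Σ_{j=0}^{7} e^(−μ) μ^j/j! ≈ 0.8434.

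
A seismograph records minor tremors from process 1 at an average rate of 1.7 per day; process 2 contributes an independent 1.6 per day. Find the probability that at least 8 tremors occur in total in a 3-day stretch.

0.7706

Independent Poisson processes superpose: combined rate λ = 1.7 + 1.6 = 3.3 per day.
Over the interval, μ = 3.3 × 3 = 9.9 (a 3-day stretch = 3 days).
P(N ≥ 8) = 1 − P(N ≤ 7) ≈ 0.7706.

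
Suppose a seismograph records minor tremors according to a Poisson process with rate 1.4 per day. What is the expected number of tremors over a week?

E[N] = λt = 1.4 × 7 = 9.8 (a week = 7 days).

9.8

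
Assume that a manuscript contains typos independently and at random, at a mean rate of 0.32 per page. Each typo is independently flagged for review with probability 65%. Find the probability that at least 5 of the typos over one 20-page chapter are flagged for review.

0.4024

Thinning: the typos that are flagged for review themselves form a Poisson process with rate 0.65 × 0.32 = 0.208 per page.
Over the interval, μ = 0.208 × 20 = 4.16 (a 20-page chapter = 20 pages).
P(N ≥ 5) = 1 − P(N ≤ 4) ≈ 0.4024.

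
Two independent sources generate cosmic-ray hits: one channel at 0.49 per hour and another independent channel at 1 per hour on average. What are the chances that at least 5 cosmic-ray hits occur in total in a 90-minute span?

Independent Poisson processes superpose: combined rate λ = 0.49 + 1 = 1.49 per hour.
Over the interval, μ = 1.49 × 1.5 = 2.235 (a 90-minute span = 1.5 hours).
P(N ≥ 5) = 1 − P(N ≤ 4) ≈ 0.0763.

0.0763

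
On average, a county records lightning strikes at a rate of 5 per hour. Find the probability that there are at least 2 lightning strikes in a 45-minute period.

0.8883

Over the interval, μ = 5 × 0.75 = 3.75 (a 45-minute period = 0.75 hours).
P(N ≥ 2) = 1 − P(N ≤ 1) = 1 − Σ_{j=0}^{1} e^(−μ) μ^j/j! ≈ 0.8883.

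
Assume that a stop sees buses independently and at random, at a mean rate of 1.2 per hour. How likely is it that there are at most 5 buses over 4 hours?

Over the interval, μ = 1.2 × 4 = 4.8 (4 hours).
P(N ≤ 5) = Σ_{j=0}^{5} e^(−μ) μ^j/j! ≈ 0.6510.

0.6510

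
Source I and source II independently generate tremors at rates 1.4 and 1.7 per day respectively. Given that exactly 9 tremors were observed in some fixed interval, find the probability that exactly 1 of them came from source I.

0.0332

Given the total, each event is independently from source I with probability p = λ_I/(λ_I+λ_II) = 1.4/3.1 ≈ 0.4516.
So K ~ Binomial(9, 1.4/3.1): P(K = 1) = C(9,1) · (1.4/3.1)^1 · (1.7/3.1)^8 ≈ 0.0332.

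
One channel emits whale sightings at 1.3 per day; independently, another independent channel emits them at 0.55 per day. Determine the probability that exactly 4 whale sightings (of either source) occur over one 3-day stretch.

Independent Poisson processes superpose: combined rate λ = 1.3 + 0.55 = 1.85 per day.
Over the interval, μ = 1.85 × 3 = 5.55 (a 3-day stretch = 3 days).
P(N = 4) = e^(−5.55) · 5.55^4/4! ≈ 0.1537.

0.1537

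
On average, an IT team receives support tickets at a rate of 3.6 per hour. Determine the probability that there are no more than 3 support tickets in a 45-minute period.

0.7141

Over the interval, μ = 3.6 × 0.75 = 2.7 (a 45-minute period = 0.75 hours).
P(N ≤ 3) = Σ_{j=0}^{3} e^(−μ) μ^j/j! ≈ 0.7141.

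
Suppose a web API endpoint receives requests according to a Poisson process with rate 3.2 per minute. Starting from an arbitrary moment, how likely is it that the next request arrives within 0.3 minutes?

Inter-arrival times are exponential with rate λ = 3.2 per minute.
P(T ≤ 0.3) = 1 − e^(−λt) = 1 − e^(−3.2 × 0.3) = 1 − e^(−0.96) ≈ 0.6171.

0.6171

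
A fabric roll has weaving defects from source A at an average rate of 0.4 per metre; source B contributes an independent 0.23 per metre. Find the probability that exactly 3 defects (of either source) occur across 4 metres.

0.2146

Independent Poisson processes superpose: combined rate λ = 0.4 + 0.23 = 0.63 per metre.
Over the interval, μ = 0.63 × 4 = 2.52 (4 metres).
P(N = 3) = e^(−2.52) · 2.52^3/3! ≈ 0.2146.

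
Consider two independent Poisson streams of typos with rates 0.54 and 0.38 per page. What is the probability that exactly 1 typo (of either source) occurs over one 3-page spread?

0.1747

Independent Poisson processes superpose: combined rate λ = 0.54 + 0.38 = 0.92 per page.
Over the interval, μ = 0.92 × 3 = 2.76 (a 3-page spread = 3 pages).
P(N = 1) = e^(−2.76) · 2.76^1/1! ≈ 0.1747.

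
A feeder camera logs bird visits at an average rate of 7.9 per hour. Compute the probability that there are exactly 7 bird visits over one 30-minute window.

Over the interval, μ = 7.9 × 0.5 = 3.95 (a 30-minute window = 0.5 hours).
P(N = 7) = e^(−μ) μ^7/7! = e^(−3.95) · 3.95^7/5040 ≈ 0.0573.

0.0573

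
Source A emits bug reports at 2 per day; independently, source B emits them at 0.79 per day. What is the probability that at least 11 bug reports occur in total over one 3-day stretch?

Independent Poisson processes superpose: combined rate λ = 2 + 0.79 = 2.79 per day.
Over the interval, μ = 2.79 × 3 = 8.37 (a 3-day stretch = 3 days).
P(N ≥ 11) = 1 − P(N ≤ 10) ≈ 0.2225.

0.2225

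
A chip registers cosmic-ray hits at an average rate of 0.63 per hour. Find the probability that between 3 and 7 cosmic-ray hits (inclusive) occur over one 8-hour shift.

Over the interval, μ = 0.63 × 8 = 5.04 (an 8-hour shift = 8 hours).
P(3 ≤ N ≤ 7) = Σ_{j=3}^{7} e^(−5.04) · 5.04^j/j! ≈ 0.7411.

0.7411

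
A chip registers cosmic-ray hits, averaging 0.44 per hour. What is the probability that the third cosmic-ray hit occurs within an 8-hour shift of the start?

0.6828

Over the interval, μ = 0.44 × 8 = 3.52 (an 8-hour shift = 8 hours).
The third arrival falls in the interval iff at least 3 events occur there: P(S_3 ≤ t) = P(N ≥ 3) = 1 − P(N ≤ 2) ≈ 0.6828.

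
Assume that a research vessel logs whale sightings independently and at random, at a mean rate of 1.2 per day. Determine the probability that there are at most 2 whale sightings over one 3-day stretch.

Over the interval, μ = 1.2 × 3 = 3.6 (a 3-day stretch = 3 days).
P(N ≤ 2) = Σ_{j=0}^{2} e^(−μ) μ^j/j! ≈ 0.3027.

0.3027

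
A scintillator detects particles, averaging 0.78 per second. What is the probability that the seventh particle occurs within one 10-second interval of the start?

0.6616

Over the interval, μ = 0.78 × 10 = 7.8 (a 10-second interval = 10 seconds).
The seventh arrival falls in the interval iff at least 7 events occur there: P(S_7 ≤ t) = P(N ≥ 7) = 1 − P(N ≤ 6) ≈ 0.6616.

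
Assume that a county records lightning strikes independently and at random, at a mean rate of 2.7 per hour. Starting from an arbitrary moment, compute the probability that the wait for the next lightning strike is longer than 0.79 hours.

0.1185

The wait for the next event is exponential with rate λ = 2.7 per hour.
P(T > 0.79) = e^(−λt) = e^(−2.7 × 0.79) = e^(−2.133) ≈ 0.1185.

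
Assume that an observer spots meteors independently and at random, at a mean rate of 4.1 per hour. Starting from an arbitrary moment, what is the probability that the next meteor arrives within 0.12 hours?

0.3886

Inter-arrival times are exponential with rate λ = 4.1 per hour.
P(T ≤ 0.12) = 1 − e^(−λt) = 1 − e^(−4.1 × 0.12) = 1 − e^(−0.492) ≈ 0.3886.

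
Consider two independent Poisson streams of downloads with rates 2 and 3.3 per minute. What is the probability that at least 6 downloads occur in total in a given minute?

Independent Poisson processes superpose: combined rate λ = 2 + 3.3 = 5.3 per minute.
So μ = 5.3.
P(N ≥ 6) = 1 − P(N ≤ 5) ≈ 0.4365.

0.4365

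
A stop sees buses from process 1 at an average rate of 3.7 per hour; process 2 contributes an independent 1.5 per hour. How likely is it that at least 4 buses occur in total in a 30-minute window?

0.2640

Independent Poisson processes superpose: combined rate λ = 3.7 + 1.5 = 5.2 per hour.
Over the interval, μ = 5.2 × 0.5 = 2.6 (a 30-minute window = 0.5 hours).
P(N ≥ 4) = 1 − P(N ≤ 3) ≈ 0.2640.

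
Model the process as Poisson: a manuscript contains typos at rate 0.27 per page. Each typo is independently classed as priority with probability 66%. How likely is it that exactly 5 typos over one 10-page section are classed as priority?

Thinning: the typos that are classed as priority themselves form a Poisson process with rate 0.66 × 0.27 = 0.1782 per page.
Over the interval, μ = 0.1782 × 10 = 1.782 (a 10-page section = 10 pages).
P(N = 5) = e^(−1.782) · 1.782^5/5! ≈ 0.0252.

0.0252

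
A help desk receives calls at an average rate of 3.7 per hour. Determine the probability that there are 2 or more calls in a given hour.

With mean μ = 3.7 per hour,
P(N ≥ 2) = 1 − P(N ≤ 1) = 1 − Σ_{j=0}^{1} e^(−μ) μ^j/j! ≈ 0.8838.

0.8838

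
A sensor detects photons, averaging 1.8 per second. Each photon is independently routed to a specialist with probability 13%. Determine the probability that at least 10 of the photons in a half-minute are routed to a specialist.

0.1715

Thinning: the photons that are routed to a specialist themselves form a Poisson process with rate 0.13 × 1.8 = 0.234 per second.
Over the interval, μ = 0.234 × 30 = 7.02 (a half-minute = 30 seconds).
P(N ≥ 10) = 1 − P(N ≤ 9) ≈ 0.1715.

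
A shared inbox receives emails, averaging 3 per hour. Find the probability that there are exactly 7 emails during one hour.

0.0216

With mean μ = 3 per hour,
P(N = 7) = e^(−μ) μ^7/7! = e^(−3) · 3^7/5040 ≈ 0.0216.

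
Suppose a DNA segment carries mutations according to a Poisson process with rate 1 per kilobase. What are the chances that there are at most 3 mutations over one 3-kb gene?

Over the interval, μ = 1 × 3 = 3 (a 3-kb gene = 3 kilobases).
P(N ≤ 3) = Σ_{j=0}^{3} e^(−μ) μ^j/j! ≈ 0.6472.

0.6472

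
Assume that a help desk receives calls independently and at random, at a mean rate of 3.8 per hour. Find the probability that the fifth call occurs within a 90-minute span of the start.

0.6728

Over the interval, μ = 3.8 × 1.5 = 5.7 (a 90-minute span = 1.5 hours).
The fifth arrival falls in the interval iff at least 5 events occur there: P(S_5 ≤ t) = P(N ≥ 5) = 1 − P(N ≤ 4) ≈ 0.6728.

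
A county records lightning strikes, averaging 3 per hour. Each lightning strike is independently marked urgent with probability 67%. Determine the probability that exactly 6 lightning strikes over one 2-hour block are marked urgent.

Thinning: the lightning strikes that are marked urgent themselves form a Poisson process with rate 0.67 × 3 = 2.01 per hour.
Over the interval, μ = 2.01 × 2 = 4.02 (a 2-hour block = 2 hours).
P(N = 6) = e^(−4.02) · 4.02^6/6! ≈ 0.1052.

0.1052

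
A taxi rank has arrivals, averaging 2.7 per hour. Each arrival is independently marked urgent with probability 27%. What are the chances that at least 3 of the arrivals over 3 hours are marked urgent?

Thinning: the arrivals that are marked urgent themselves form a Poisson process with rate 0.27 × 2.7 = 0.729 per hour.
Over the interval, μ = 0.729 × 3 = 2.187 (3 hours).
P(N ≥ 3) = 1 − P(N ≤ 2) ≈ 0.3738.

0.3738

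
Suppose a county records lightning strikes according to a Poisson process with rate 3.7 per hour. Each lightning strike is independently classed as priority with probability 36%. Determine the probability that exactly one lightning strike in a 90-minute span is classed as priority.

Thinning: the lightning strikes that are classed as priority themselves form a Poisson process with rate 0.36 × 3.7 = 1.332 per hour.
Over the interval, μ = 1.332 × 1.5 = 1.998 (a 90-minute span = 1.5 hours).
P(N = 1) = e^(−1.998) · 1.998^1/1! ≈ 0.2709.

0.2709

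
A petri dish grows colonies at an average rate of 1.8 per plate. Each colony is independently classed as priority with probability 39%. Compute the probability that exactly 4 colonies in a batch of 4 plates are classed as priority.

Thinning: the colonies that are classed as priority themselves form a Poisson process with rate 0.39 × 1.8 = 0.702 per plate.
Over the interval, μ = 0.702 × 4 = 2.808 (a batch of 4 plates = 4 plates).
P(N = 4) = e^(−2.808) · 2.808^4/4! ≈ 0.1563.

0.1563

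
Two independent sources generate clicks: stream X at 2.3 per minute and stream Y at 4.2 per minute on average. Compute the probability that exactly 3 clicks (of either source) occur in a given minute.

0.0688

Independent Poisson processes superpose: combined rate λ = 2.3 + 4.2 = 6.5 per minute.
So μ = 6.5.
P(N = 3) = e^(−6.5) · 6.5^3/3! ≈ 0.0688.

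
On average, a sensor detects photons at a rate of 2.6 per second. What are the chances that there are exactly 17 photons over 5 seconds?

Over the interval, μ = 2.6 × 5 = 13 (5 seconds).
P(N = 17) = e^(−μ) μ^17/17! = e^(−13) · 13^17/355687428096000 ≈ 0.0550.

0.0550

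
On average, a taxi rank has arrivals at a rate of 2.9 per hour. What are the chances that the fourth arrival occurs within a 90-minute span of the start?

Over the interval, μ = 2.9 × 1.5 = 4.35 (a 90-minute span = 1.5 hours).
The fourth arrival falls in the interval iff at least 4 events occur there: P(S_4 ≤ t) = P(N ≥ 4) = 1 − P(N ≤ 3) ≈ 0.6318.

0.6318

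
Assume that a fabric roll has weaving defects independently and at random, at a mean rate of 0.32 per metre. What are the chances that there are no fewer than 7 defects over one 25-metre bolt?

0.6866

Over the interval, μ = 0.32 × 25 = 8 (a 25-metre bolt = 25 metres).
P(N ≥ 7) = 1 − P(N ≤ 6) = 1 − Σ_{j=0}^{6} e^(−μ) μ^j/j! ≈ 0.6866.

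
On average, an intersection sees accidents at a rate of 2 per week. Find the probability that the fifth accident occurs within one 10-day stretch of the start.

0.1613

Over the interval, μ = 2 × 10/7 ≈ 2.85714 (a 10-day stretch = 10/7 weeks).
The fifth arrival falls in the interval iff at least 5 events occur there: P(S_5 ≤ t) = P(N ≥ 5) = 1 − P(N ≤ 4) ≈ 0.1613.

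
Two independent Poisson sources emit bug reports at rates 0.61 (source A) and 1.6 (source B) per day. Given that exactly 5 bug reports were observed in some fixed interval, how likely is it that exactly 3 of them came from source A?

0.1102

Given the total, each event is independently from source A with probability p = λ_A/(λ_A+λ_B) = 0.61/2.21 ≈ 0.2760.
So K ~ Binomial(5, 0.61/2.21): P(K = 3) = C(5,3) · (0.61/2.21)^3 · (1.6/2.21)^2 ≈ 0.1102.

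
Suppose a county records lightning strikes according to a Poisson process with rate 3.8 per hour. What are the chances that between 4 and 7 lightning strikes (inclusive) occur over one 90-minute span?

0.6041

Over the interval, μ = 3.8 × 1.5 = 5.7 (a 90-minute span = 1.5 hours).
P(4 ≤ N ≤ 7) = Σ_{j=4}^{7} e^(−5.7) · 5.7^j/j! ≈ 0.6041.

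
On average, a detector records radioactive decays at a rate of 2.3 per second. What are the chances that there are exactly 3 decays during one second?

0.2033

With mean μ = 2.3 per second,
P(N = 3) = e^(−μ) μ^3/3! = e^(−2.3) · 2.3^3/6 ≈ 0.2033.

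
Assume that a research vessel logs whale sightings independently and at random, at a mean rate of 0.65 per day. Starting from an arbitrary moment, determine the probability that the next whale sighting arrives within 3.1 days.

0.8667

Inter-arrival times are exponential with rate λ = 0.65 per day.
P(T ≤ 3.1) = 1 − e^(−λt) = 1 − e^(−0.65 × 3.1) = 1 − e^(−2.015) ≈ 0.8667.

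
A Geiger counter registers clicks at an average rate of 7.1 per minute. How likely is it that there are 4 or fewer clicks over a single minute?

With mean μ = 7.1 per minute,
P(N ≤ 4) = Σ_{j=0}^{4} e^(−μ) μ^j/j! ≈ 0.1641.

0.1641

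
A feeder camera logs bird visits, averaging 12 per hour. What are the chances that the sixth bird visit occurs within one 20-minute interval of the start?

0.2149

Over the interval, μ = 12 × 1/3 = 4 (a 20-minute interval = 1/3 hours).
The sixth arrival falls in the interval iff at least 6 events occur there: P(S_6 ≤ t) = P(N ≥ 6) = 1 − P(N ≤ 5) ≈ 0.2149.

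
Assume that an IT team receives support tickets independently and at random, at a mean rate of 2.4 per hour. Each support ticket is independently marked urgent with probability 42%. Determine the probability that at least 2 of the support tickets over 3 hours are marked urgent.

0.8044

Thinning: the support tickets that are marked urgent themselves form a Poisson process with rate 0.42 × 2.4 = 1.008 per hour.
Over the interval, μ = 1.008 × 3 = 3.024 (3 hours).
P(N ≥ 2) = 1 − P(N ≤ 1) ≈ 0.8044.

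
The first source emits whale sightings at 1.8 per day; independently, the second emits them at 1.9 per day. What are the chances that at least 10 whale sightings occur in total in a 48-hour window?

0.2123

Independent Poisson processes superpose: combined rate λ = 1.8 + 1.9 = 3.7 per day.
Over the interval, μ = 3.7 × 2 = 7.4 (a 48-hour window = 2 days).
P(N ≥ 10) = 1 − P(N ≤ 9) ≈ 0.2123.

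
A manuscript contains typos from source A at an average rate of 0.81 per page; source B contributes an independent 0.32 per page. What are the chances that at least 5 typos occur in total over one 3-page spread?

Independent Poisson processes superpose: combined rate λ = 0.81 + 0.32 = 1.13 per page.
Over the interval, μ = 1.13 × 3 = 3.39 (a 3-page spread = 3 pages).
P(N ≥ 5) = 1 − P(N ≤ 4) ≈ 0.2540.

0.2540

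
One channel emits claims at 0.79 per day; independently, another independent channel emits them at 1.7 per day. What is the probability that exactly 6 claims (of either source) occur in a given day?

Independent Poisson processes superpose: combined rate λ = 0.79 + 1.7 = 2.49 per day.
So μ = 2.49.
P(N = 6) = e^(−2.49) · 2.49^6/6! ≈ 0.0274.

0.0274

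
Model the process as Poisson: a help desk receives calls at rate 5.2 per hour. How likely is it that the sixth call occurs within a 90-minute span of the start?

0.7897

Over the interval, μ = 5.2 × 1.5 = 7.8 (a 90-minute span = 1.5 hours).
The sixth arrival falls in the interval iff at least 6 events occur there: P(S_6 ≤ t) = P(N ≥ 6) = 1 − P(N ≤ 5) ≈ 0.7897.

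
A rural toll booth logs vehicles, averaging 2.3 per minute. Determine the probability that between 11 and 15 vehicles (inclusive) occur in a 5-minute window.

Over the interval, μ = 2.3 × 5 = 11.5 (a 5-minute window = 5 minutes).
P(11 ≤ N ≤ 15) = Σ_{j=11}^{15} e^(−11.5) · 11.5^j/j! ≈ 0.4766.

0.4766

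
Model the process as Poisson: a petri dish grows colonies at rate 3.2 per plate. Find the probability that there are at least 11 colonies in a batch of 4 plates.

Over the interval, μ = 3.2 × 4 = 12.8 (a batch of 4 plates = 4 plates).
P(N ≥ 11) = 1 − P(N ≤ 10) = 1 − Σ_{j=0}^{10} e^(−μ) μ^j/j! ≈ 0.7307.

0.7307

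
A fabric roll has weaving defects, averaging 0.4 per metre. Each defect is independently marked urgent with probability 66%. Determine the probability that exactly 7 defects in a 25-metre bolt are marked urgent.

0.1472

Thinning: the defects that are marked urgent themselves form a Poisson process with rate 0.66 × 0.4 = 0.264 per metre.
Over the interval, μ = 0.264 × 25 = 6.6 (a 25-metre bolt = 25 metres).
P(N = 7) = e^(−6.6) · 6.6^7/7! ≈ 0.1472.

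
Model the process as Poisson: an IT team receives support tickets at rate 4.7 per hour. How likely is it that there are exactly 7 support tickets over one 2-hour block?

Over the interval, μ = 4.7 × 2 = 9.4 (a 2-hour block = 2 hours).
P(N = 7) = e^(−μ) μ^7/7! = e^(−9.4) · 9.4^7/5040 ≈ 0.1064.

0.1064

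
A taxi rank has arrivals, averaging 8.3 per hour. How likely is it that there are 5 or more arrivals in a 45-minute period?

Over the interval, μ = 8.3 × 0.75 = 6.225 (a 45-minute period = 0.75 hours).
P(N ≥ 5) = 1 − P(N ≤ 4) = 1 − Σ_{j=0}^{4} e^(−μ) μ^j/j! ≈ 0.7439.

0.7439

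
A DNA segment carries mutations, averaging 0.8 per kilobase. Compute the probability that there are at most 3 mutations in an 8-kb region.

0.1189

Over the interval, μ = 0.8 × 8 = 6.4 (an 8-kb region = 8 kilobases).
P(N ≤ 3) = Σ_{j=0}^{3} e^(−μ) μ^j/j! ≈ 0.1189.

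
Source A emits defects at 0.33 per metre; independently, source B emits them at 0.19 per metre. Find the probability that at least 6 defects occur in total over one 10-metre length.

0.4191

Independent Poisson processes superpose: combined rate λ = 0.33 + 0.19 = 0.52 per metre.
Over the interval, μ = 0.52 × 10 = 5.2 (a 10-metre length = 10 metres).
P(N ≥ 6) = 1 − P(N ≤ 5) ≈ 0.4191.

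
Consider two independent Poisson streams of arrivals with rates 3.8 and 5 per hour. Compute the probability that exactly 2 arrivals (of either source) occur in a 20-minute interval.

Independent Poisson processes superpose: combined rate λ = 3.8 + 5 = 8.8 per hour.
Over the interval, μ = 8.8 × 1/3 ≈ 2.93333 (a 20-minute interval = 1/3 hours).
P(N = 2) = e^(−2.93333) · 2.93333^2/2! ≈ 0.2290.

0.2290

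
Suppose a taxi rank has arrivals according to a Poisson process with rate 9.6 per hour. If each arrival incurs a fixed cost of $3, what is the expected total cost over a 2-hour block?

E[N] = 9.6 × 2 = 19.2 (a 2-hour block = 2 hours); E[cost] = 19.2 × $3 = $57.6.

$57.6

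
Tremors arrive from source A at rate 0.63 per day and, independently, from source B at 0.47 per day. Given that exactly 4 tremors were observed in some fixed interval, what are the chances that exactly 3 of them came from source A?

Given the total, each event is independently from source A with probability p = λ_A/(λ_A+λ_B) = 0.63/1.1 ≈ 0.5727.
So K ~ Binomial(4, 0.63/1.1): P(K = 3) = C(4,3) · (0.63/1.1)^3 · (0.47/1.1)^1 ≈ 0.3211.

0.3211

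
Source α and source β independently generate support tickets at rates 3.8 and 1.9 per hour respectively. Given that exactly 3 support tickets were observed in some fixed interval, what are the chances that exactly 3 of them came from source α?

Given the total, each event is independently from source α with probability p = λ_α/(λ_α+λ_β) = 3.8/5.7 ≈ 0.6667.
So K ~ Binomial(3, 3.8/5.7): P(K = 3) = C(3,3) · (3.8/5.7)^3 · (1.9/5.7)^0 ≈ 0.2963.

0.2963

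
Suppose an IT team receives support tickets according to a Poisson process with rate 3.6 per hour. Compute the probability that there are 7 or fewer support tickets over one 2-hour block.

Over the interval, μ = 3.6 × 2 = 7.2 (a 2-hour block = 2 hours).
P(N ≤ 7) = Σ_{j=0}^{7} e^(−μ) μ^j/j! ≈ 0.5689.

0.5689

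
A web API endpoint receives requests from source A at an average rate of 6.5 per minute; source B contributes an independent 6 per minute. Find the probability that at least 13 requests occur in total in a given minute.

0.4810

Independent Poisson processes superpose: combined rate λ = 6.5 + 6 = 12.5 per minute.
So μ = 12.5.
P(N ≥ 13) = 1 − P(N ≤ 12) ≈ 0.4810.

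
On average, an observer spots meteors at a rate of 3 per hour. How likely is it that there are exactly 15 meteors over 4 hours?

Over the interval, μ = 3 × 4 = 12 (4 hours).
P(N = 15) = e^(−μ) μ^15/15! = e^(−12) · 12^15/1307674368000 ≈ 0.0724.

0.0724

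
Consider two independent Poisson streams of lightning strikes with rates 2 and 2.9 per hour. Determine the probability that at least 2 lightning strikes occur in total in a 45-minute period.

Independent Poisson processes superpose: combined rate λ = 2 + 2.9 = 4.9 per hour.
Over the interval, μ = 4.9 × 0.75 = 3.675 (a 45-minute period = 0.75 hours).
P(N ≥ 2) = 1 − P(N ≤ 1) ≈ 0.8815.

0.8815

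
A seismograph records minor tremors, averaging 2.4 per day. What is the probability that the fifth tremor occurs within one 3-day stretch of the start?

0.8445

Over the interval, μ = 2.4 × 3 = 7.2 (a 3-day stretch = 3 days).
The fifth arrival falls in the interval iff at least 5 events occur there: P(S_5 ≤ t) = P(N ≥ 5) = 1 − P(N ≤ 4) ≈ 0.8445.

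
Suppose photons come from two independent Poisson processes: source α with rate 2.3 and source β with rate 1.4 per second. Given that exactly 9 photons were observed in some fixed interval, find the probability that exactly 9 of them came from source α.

0.0139

Given the total, each event is independently from source α with probability p = λ_α/(λ_α+λ_β) = 2.3/3.7 ≈ 0.6216.
So K ~ Binomial(9, 2.3/3.7): P(K = 9) = C(9,9) · (2.3/3.7)^9 · (1.4/3.7)^0 ≈ 0.0139.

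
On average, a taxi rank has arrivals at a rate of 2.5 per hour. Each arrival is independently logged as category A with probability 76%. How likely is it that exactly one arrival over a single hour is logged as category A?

0.2842

Thinning: the arrivals that are logged as category A themselves form a Poisson process with rate 0.76 × 2.5 = 1.9 per hour.
So μ = 1.9.
P(N = 1) = e^(−1.9) · 1.9^1/1! ≈ 0.2842.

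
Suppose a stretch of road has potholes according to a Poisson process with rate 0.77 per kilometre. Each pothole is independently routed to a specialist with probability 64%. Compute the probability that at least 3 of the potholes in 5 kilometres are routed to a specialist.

0.4469

Thinning: the potholes that are routed to a specialist themselves form a Poisson process with rate 0.64 × 0.77 = 0.4928 per kilometre.
Over the interval, μ = 0.4928 × 5 = 2.464 (5 kilometres).
P(N ≥ 3) = 1 − P(N ≤ 2) ≈ 0.4469.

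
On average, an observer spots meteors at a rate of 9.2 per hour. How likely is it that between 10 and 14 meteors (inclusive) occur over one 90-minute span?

0.4724

Over the interval, μ = 9.2 × 1.5 = 13.8 (a 90-minute span = 1.5 hours).
P(10 ≤ N ≤ 14) = Σ_{j=10}^{14} e^(−13.8) · 13.8^j/j! ≈ 0.4724.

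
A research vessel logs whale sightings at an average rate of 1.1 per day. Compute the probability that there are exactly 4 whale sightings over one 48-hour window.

Over the interval, μ = 1.1 × 2 = 2.2 (a 48-hour window = 2 days).
P(N = 4) = e^(−μ) μ^4/4! = e^(−2.2) · 2.2^4/24 ≈ 0.1082.

0.1082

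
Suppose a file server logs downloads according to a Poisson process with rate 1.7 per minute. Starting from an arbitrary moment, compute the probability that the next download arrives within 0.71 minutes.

Inter-arrival times are exponential with rate λ = 1.7 per minute.
P(T ≤ 0.71) = 1 − e^(−λt) = 1 − e^(−1.7 × 0.71) = 1 − e^(−1.207) ≈ 0.7009.

0.7009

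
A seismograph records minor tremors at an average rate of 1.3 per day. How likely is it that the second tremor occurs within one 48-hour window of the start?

0.7326

Over the interval, μ = 1.3 × 2 = 2.6 (a 48-hour window = 2 days).
The second arrival falls in the interval iff at least 2 events occur there: P(S_2 ≤ t) = P(N ≥ 2) = 1 − P(N ≤ 1) ≈ 0.7326.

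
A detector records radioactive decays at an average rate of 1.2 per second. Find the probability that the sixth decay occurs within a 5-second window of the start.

Over the interval, μ = 1.2 × 5 = 6 (a 5-second window = 5 seconds).
The sixth arrival falls in the interval iff at least 6 events occur there: P(S_6 ≤ t) = P(N ≥ 6) = 1 − P(N ≤ 5) ≈ 0.5543.

0.5543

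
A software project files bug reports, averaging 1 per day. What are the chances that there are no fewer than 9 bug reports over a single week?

Over the interval, μ = 1 × 7 = 7 (a week = 7 days).
P(N ≥ 9) = 1 − P(N ≤ 8) = 1 − Σ_{j=0}^{8} e^(−μ) μ^j/j! ≈ 0.2709.

0.2709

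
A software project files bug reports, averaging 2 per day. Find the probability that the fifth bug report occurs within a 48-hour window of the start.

0.3712

Over the interval, μ = 2 × 2 = 4 (a 48-hour window = 2 days).
The fifth arrival falls in the interval iff at least 5 events occur there: P(S_5 ≤ t) = P(N ≥ 5) = 1 − P(N ≤ 4) ≈ 0.3712.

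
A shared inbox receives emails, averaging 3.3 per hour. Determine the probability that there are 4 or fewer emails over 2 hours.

Over the interval, μ = 3.3 × 2 = 6.6 (2 hours).
P(N ≤ 4) = Σ_{j=0}^{4} e^(−μ) μ^j/j! ≈ 0.2127.

0.2127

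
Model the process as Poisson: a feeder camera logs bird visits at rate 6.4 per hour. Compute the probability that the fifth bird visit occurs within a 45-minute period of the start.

Over the interval, μ = 6.4 × 0.75 = 4.8 (a 45-minute period = 0.75 hours).
The fifth arrival falls in the interval iff at least 5 events occur there: P(S_5 ≤ t) = P(N ≥ 5) = 1 − P(N ≤ 4) ≈ 0.5237.

0.5237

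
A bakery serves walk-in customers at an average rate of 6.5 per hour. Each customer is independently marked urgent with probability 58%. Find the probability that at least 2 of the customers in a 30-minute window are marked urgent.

0.5620

Thinning: the customers that are marked urgent themselves form a Poisson process with rate 0.58 × 6.5 = 3.77 per hour.
Over the interval, μ = 3.77 × 0.5 = 1.885 (a 30-minute window = 0.5 hours).
P(N ≥ 2) = 1 − P(N ≤ 1) ≈ 0.5620.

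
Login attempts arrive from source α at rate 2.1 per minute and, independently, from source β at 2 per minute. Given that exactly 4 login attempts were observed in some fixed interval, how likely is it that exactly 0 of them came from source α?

0.0566

Given the total, each event is independently from source α with probability p = λ_α/(λ_α+λ_β) = 2.1/4.1 ≈ 0.5122.
So K ~ Binomial(4, 2.1/4.1): P(K = 0) = C(4,0) · (2.1/4.1)^0 · (2/4.1)^4 ≈ 0.0566.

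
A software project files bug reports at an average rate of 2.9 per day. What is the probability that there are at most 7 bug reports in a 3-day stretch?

0.3602

Over the interval, μ = 2.9 × 3 = 8.7 (a 3-day stretch = 3 days).
P(N ≤ 7) = Σ_{j=0}^{7} e^(−μ) μ^j/j! ≈ 0.3602.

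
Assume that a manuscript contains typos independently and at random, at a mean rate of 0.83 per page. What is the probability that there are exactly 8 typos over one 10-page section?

Over the interval, μ = 0.83 × 10 = 8.3 (a 10-page section = 10 pages).
P(N = 8) = e^(−μ) μ^8/8! = e^(−8.3) · 8.3^8/40320 ≈ 0.1388.

0.1388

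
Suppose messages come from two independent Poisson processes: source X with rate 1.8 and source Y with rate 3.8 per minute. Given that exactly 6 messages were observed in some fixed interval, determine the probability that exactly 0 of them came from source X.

0.0976

Given the total, each event is independently from source X with probability p = λ_X/(λ_X+λ_Y) = 1.8/5.6 ≈ 0.3214.
So K ~ Binomial(6, 1.8/5.6): P(K = 0) = C(6,0) · (1.8/5.6)^0 · (3.8/5.6)^6 ≈ 0.0976.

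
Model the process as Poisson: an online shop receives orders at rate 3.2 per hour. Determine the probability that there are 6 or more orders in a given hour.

With mean μ = 3.2 per hour,
P(N ≥ 6) = 1 − P(N ≤ 5) = 1 − Σ_{j=0}^{5} e^(−μ) μ^j/j! ≈ 0.1054.

0.1054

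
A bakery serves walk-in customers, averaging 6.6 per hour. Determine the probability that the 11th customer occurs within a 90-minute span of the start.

0.4045

Over the interval, μ = 6.6 × 1.5 = 9.9 (a 90-minute span = 1.5 hours).
The 11th arrival falls in the interval iff at least 11 events occur there: P(S_11 ≤ t) = P(N ≥ 11) = 1 − P(N ≤ 10) ≈ 0.4045.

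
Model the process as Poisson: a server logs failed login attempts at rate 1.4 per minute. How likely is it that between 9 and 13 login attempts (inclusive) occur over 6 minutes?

0.4155

Over the interval, μ = 1.4 × 6 = 8.4 (6 minutes).
P(9 ≤ N ≤ 13) = Σ_{j=9}^{13} e^(−8.4) · 8.4^j/j! ≈ 0.4155.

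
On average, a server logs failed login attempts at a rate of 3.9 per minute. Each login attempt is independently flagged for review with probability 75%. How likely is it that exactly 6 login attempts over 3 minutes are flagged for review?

0.0980

Thinning: the login attempts that are flagged for review themselves form a Poisson process with rate 0.75 × 3.9 = 2.925 per minute.
Over the interval, μ = 2.925 × 3 = 8.775 (3 minutes).
P(N = 6) = e^(−8.775) · 8.775^6/6! ≈ 0.0980.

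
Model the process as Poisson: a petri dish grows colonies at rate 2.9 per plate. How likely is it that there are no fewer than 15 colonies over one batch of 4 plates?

Over the interval, μ = 2.9 × 4 = 11.6 (a batch of 4 plates = 4 plates).
P(N ≥ 15) = 1 − P(N ≤ 14) = 1 − Σ_{j=0}^{14} e^(−μ) μ^j/j! ≈ 0.1931.

0.1931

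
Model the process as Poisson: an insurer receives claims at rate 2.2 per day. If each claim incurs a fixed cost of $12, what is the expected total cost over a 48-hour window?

E[N] = 2.2 × 2 = 4.4 (a 48-hour window = 2 days); E[cost] = 4.4 × $12 = $52.8.

$52.8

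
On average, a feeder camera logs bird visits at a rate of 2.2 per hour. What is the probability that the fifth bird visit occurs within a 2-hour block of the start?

Over the interval, μ = 2.2 × 2 = 4.4 (a 2-hour block = 2 hours).
The fifth arrival falls in the interval iff at least 5 events occur there: P(S_5 ≤ t) = P(N ≥ 5) = 1 − P(N ≤ 4) ≈ 0.4488.

0.4488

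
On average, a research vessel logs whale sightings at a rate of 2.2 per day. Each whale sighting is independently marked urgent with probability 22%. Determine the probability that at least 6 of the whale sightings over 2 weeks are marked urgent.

Thinning: the whale sightings that are marked urgent themselves form a Poisson process with rate 0.22 × 2.2 = 0.484 per day.
Over the interval, μ = 0.484 × 14 = 6.776 (2 weeks = 14 days).
P(N ≥ 6) = 1 − P(N ≤ 5) ≈ 0.6698.

0.6698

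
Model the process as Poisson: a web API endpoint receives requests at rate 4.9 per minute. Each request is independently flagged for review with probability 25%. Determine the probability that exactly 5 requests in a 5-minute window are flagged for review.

0.1571

Thinning: the requests that are flagged for review themselves form a Poisson process with rate 0.25 × 4.9 = 1.225 per minute.
Over the interval, μ = 1.225 × 5 = 6.125 (a 5-minute window = 5 minutes).
P(N = 5) = e^(−6.125) · 6.125^5/5! ≈ 0.1571.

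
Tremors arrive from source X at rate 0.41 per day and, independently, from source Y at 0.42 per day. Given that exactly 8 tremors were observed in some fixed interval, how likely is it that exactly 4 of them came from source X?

Given the total, each event is independently from source X with probability p = λ_X/(λ_X+λ_Y) = 0.41/0.83 ≈ 0.4940.
So K ~ Binomial(8, 0.41/0.83): P(K = 4) = C(8,4) · (0.41/0.83)^4 · (0.42/0.83)^4 ≈ 0.2733.

0.2733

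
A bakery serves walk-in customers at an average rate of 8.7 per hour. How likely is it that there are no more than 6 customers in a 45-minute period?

Over the interval, μ = 8.7 × 0.75 = 6.525 (a 45-minute period = 0.75 hours).
P(N ≤ 6) = Σ_{j=0}^{6} e^(−μ) μ^j/j! ≈ 0.5226.

0.5226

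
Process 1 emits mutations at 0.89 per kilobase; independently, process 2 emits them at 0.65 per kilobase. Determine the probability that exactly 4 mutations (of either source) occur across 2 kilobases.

0.1723

Independent Poisson processes superpose: combined rate λ = 0.89 + 0.65 = 1.54 per kilobase.
Over the interval, μ = 1.54 × 2 = 3.08 (2 kilobases).
P(N = 4) = e^(−3.08) · 3.08^4/4! ≈ 0.1723.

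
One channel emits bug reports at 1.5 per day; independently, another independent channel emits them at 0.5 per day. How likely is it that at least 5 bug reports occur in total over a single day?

Independent Poisson processes superpose: combined rate λ = 1.5 + 0.5 = 2 per day.
So μ = 2.
P(N ≥ 5) = 1 − P(N ≤ 4) ≈ 0.0527.

0.0527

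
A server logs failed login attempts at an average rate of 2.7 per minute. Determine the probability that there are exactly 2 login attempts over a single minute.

With mean μ = 2.7 per minute,
P(N = 2) = e^(−μ) μ^2/2! = e^(−2.7) · 2.7^2/2 ≈ 0.2450.

0.2450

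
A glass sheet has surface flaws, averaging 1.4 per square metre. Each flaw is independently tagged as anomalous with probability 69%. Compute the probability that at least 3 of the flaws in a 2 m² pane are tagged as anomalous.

0.3049

Thinning: the flaws that are tagged as anomalous themselves form a Poisson process with rate 0.69 × 1.4 = 0.966 per square metre.
Over the interval, μ = 0.966 × 2 = 1.932 (a 2 m² pane = 2 square metres).
P(N ≥ 3) = 1 − P(N ≤ 2) ≈ 0.3049.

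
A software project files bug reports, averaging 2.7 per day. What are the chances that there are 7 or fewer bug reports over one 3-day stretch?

Over the interval, μ = 2.7 × 3 = 8.1 (a 3-day stretch = 3 days).
P(N ≤ 7) = Σ_{j=0}^{7} e^(−μ) μ^j/j! ≈ 0.4391.

0.4391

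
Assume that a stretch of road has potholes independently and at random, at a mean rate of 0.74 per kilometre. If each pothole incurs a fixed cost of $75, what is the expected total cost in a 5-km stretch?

E[N] = 0.74 × 5 = 3.7 (a 5-km stretch = 5 kilometres); E[cost] = 3.7 × $75 = $277.5.

$277.5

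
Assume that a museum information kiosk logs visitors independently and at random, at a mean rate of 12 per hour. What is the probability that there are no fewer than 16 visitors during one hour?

0.1556

With mean μ = 12 per hour,
P(N ≥ 16) = 1 − P(N ≤ 15) = 1 − Σ_{j=0}^{15} e^(−μ) μ^j/j! ≈ 0.1556.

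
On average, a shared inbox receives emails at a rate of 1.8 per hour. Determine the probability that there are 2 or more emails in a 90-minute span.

Over the interval, μ = 1.8 × 1.5 = 2.7 (a 90-minute span = 1.5 hours).
P(N ≥ 2) = 1 − P(N ≤ 1) = 1 − Σ_{j=0}^{1} e^(−μ) μ^j/j! ≈ 0.7513.

0.7513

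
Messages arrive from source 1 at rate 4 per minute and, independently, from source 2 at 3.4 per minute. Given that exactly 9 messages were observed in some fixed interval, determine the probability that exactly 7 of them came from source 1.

0.1025

Given the total, each event is independently from source 1 with probability p = λ_1/(λ_1+λ_2) = 4/7.4 ≈ 0.5405.
So K ~ Binomial(9, 4/7.4): P(K = 7) = C(9,7) · (4/7.4)^7 · (3.4/7.4)^2 ≈ 0.1025.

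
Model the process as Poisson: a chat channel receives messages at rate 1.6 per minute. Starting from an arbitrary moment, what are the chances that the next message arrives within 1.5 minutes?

0.9093

Inter-arrival times are exponential with rate λ = 1.6 per minute.
P(T ≤ 1.5) = 1 − e^(−λt) = 1 − e^(−1.6 × 1.5) = 1 − e^(−2.4) ≈ 0.9093.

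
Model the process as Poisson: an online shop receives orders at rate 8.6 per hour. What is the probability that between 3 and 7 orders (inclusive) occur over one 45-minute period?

Over the interval, μ = 8.6 × 0.75 = 6.45 (a 45-minute period = 0.75 hours).
P(3 ≤ N ≤ 7) = Σ_{j=3}^{7} e^(−6.45) · 6.45^j/j! ≈ 0.6354.

0.6354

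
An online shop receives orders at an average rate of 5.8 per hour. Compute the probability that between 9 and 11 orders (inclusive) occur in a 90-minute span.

Over the interval, μ = 5.8 × 1.5 = 8.7 (a 90-minute span = 1.5 hours).
P(9 ≤ N ≤ 11) = Σ_{j=9}^{11} e^(−8.7) · 8.7^j/j! ≈ 0.3353.

0.3353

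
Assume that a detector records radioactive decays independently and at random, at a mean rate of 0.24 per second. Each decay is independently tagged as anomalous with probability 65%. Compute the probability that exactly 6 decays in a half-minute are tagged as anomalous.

Thinning: the decays that are tagged as anomalous themselves form a Poisson process with rate 0.65 × 0.24 = 0.156 per second.
Over the interval, μ = 0.156 × 30 = 4.68 (a half-minute = 30 seconds).
P(N = 6) = e^(−4.68) · 4.68^6/6! ≈ 0.1354.

0.1354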